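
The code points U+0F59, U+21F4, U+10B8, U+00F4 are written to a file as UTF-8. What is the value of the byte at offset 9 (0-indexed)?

U+0F59 → 3-byte form E0 BD 99 at offsets 0–2.
U+21F4 → 3-byte form E2 87 B4 at offsets 3–5.
U+10B8 → 3-byte form E1 82 B8 at offsets 6–8.
U+00F4 → 2-byte form C3 B4 at offsets 9–10.
Offset 9 falls in char 4's range; it's byte 1 of C3 B4 = 0xC3.

0xC3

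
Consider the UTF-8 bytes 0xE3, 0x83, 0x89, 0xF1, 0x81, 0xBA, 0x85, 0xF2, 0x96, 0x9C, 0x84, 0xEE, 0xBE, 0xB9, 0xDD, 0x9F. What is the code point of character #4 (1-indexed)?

U+EFB9

Offset 0: leading byte 0xE3 = 11100011 → 3-byte char #1 = E3 83 89.
Offset 3: leading byte 0xF1 = 11110001 → 4-byte char #2 = F1 81 BA 85.
Offset 7: leading byte 0xF2 = 11110010 → 4-byte char #3 = F2 96 9C 84.
Offset 11: leading byte 0xEE = 11101110 → 3-byte char #4 = EE BE B9.
Leading byte 0xEE = 11101110 matches 1110xxxx → 3-byte sequence.
Byte 1: 0xEE = 11101110, payload 1110 (4 bits).
Byte 2: 0xBE = 10111110 (10xxxxxx ✓), payload 111110.
Byte 3: 0xB9 = 10111001 (10xxxxxx ✓), payload 111001.
Concatenate: 1110111110111001 = 0xEFB9 (16 bits → U+EFB9).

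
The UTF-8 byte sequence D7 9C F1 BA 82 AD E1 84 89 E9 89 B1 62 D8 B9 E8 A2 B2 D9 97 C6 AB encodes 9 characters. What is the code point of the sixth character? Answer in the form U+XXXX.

U+0639

Offset 0: leading byte 0xD7 = 11010111 → 2-byte char #1 = D7 9C.
Offset 2: leading byte 0xF1 = 11110001 → 4-byte char #2 = F1 BA 82 AD.
Offset 6: leading byte 0xE1 = 11100001 → 3-byte char #3 = E1 84 89.
Offset 9: leading byte 0xE9 = 11101001 → 3-byte char #4 = E9 89 B1.
Offset 12: leading byte 0x62 = 01100010 → 1-byte char #5 = 62.
Offset 13: leading byte 0xD8 = 11011000 → 2-byte char #6 = D8 B9.
Leading byte 0xD8 = 11011000 matches 110xxxxx → 2-byte sequence.
Byte 1: 0xD8 = 11011000, payload 11000 (5 bits).
Byte 2: 0xB9 = 10111001 (10xxxxxx ✓), payload 111001.
Concatenate: 11000111001 = 0x639 (11 bits → U+0639).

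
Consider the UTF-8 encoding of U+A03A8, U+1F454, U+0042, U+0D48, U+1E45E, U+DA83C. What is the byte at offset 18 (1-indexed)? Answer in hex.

1-indexed offset 18 is 0-indexed offset 17.
U+A03A8 → 4-byte form F2 A0 8E A8 at offsets 0–3.
U+1F454 → 4-byte form F0 9F 91 94 at offsets 4–7.
U+0042 → 1-byte form 42 at offsets 8–8.
U+0D48 → 3-byte form E0 B5 88 at offsets 9–11.
U+1E45E → 4-byte form F0 9E 91 9E at offsets 12–15.
U+DA83C → 4-byte form F3 9A A0 BC at offsets 16–19.
Offset 17 falls in char 6's range; it's byte 2 of F3 9A A0 BC = 0x9A.

0x9A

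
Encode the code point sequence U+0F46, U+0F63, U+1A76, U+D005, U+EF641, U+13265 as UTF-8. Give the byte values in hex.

U+0F46: 3-byte form → E0 BD 86.
U+0F63: 3-byte form → E0 BD A3.
U+1A76: 3-byte form → E1 A9 B6.
U+D005: 3-byte form → ED 80 85.
U+EF641: 4-byte form → F3 AF 99 81.
U+13265: 4-byte form → F0 93 89 A5.
Concatenated (20 bytes): E0 BD 86 E0 BD A3 E1 A9 B6 ED 80 85 F3 AF 99 81 F0 93 89 A5.

E0 BD 86 E0 BD A3 E1 A9 B6 ED 80 85 F3 AF 99 81 F0 93 89 A5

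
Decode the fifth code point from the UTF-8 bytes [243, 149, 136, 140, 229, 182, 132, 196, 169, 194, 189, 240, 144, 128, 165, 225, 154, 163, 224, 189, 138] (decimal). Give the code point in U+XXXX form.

Offset 0: leading byte 0xF3 = 11110011 → 4-byte char #1 = F3 95 88 8C.
Offset 4: leading byte 0xE5 = 11100101 → 3-byte char #2 = E5 B6 84.
Offset 7: leading byte 0xC4 = 11000100 → 2-byte char #3 = C4 A9.
Offset 9: leading byte 0xC2 = 11000010 → 2-byte char #4 = C2 BD.
Offset 11: leading byte 0xF0 = 11110000 → 4-byte char #5 = F0 90 80 A5.
Leading byte 0xF0 = 11110000 matches 11110xxx → 4-byte sequence.
Byte 1: 0xF0 = 11110000, payload 000 (3 bits).
Byte 2: 0x90 = 10010000 (10xxxxxx ✓), payload 010000.
Byte 3: 0x80 = 10000000 (10xxxxxx ✓), payload 000000.
Byte 4: 0xA5 = 10100101 (10xxxxxx ✓), payload 100101.
Concatenate: 000010000000000100101 = 0x10025 (21 bits → U+10025).

U+10025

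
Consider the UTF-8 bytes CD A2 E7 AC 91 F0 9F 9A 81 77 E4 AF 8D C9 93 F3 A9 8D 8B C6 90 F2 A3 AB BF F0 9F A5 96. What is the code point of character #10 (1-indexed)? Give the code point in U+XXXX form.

Offset 0: leading byte 0xCD = 11001101 → 2-byte char #1 = CD A2.
Offset 2: leading byte 0xE7 = 11100111 → 3-byte char #2 = E7 AC 91.
Offset 5: leading byte 0xF0 = 11110000 → 4-byte char #3 = F0 9F 9A 81.
Offset 9: leading byte 0x77 = 01110111 → 1-byte char #4 = 77.
Offset 10: leading byte 0xE4 = 11100100 → 3-byte char #5 = E4 AF 8D.
Offset 13: leading byte 0xC9 = 11001001 → 2-byte char #6 = C9 93.
Offset 15: leading byte 0xF3 = 11110011 → 4-byte char #7 = F3 A9 8D 8B.
Offset 19: leading byte 0xC6 = 11000110 → 2-byte char #8 = C6 90.
Offset 21: leading byte 0xF2 = 11110010 → 4-byte char #9 = F2 A3 AB BF.
Offset 25: leading byte 0xF0 = 11110000 → 4-byte char #10 = F0 9F A5 96.
Leading byte 0xF0 = 11110000 matches 11110xxx → 4-byte sequence.
Byte 1: 0xF0 = 11110000, payload 000 (3 bits).
Byte 2: 0x9F = 10011111 (10xxxxxx ✓), payload 011111.
Byte 3: 0xA5 = 10100101 (10xxxxxx ✓), payload 100101.
Byte 4: 0x96 = 10010110 (10xxxxxx ✓), payload 010110.
Concatenate: 000011111100101010110 = 0x1F956 (21 bits → U+1F956).

U+1F956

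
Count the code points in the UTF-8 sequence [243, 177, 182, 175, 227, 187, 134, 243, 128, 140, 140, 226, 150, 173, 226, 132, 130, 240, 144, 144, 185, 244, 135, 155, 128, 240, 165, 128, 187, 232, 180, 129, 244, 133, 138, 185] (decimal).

Byte at offset 0: 0xF3 = 11110011 → 4-byte char (#1). Advance 4.
Byte at offset 4: 0xE3 = 11100011 → 3-byte char (#2). Advance 3.
Byte at offset 7: 0xF3 = 11110011 → 4-byte char (#3). Advance 4.
Byte at offset 11: 0xE2 = 11100010 → 3-byte char (#4). Advance 3.
Byte at offset 14: 0xE2 = 11100010 → 3-byte char (#5). Advance 3.
Byte at offset 17: 0xF0 = 11110000 → 4-byte char (#6). Advance 4.
Byte at offset 21: 0xF4 = 11110100 → 4-byte char (#7). Advance 4.
Byte at offset 25: 0xF0 = 11110000 → 4-byte char (#8). Advance 4.
Byte at offset 29: 0xE8 = 11101000 → 3-byte char (#9). Advance 3.
Byte at offset 32: 0xF4 = 11110100 → 4-byte char (#10). Advance 4.
Reached end at offset 36 after 10 code points.

10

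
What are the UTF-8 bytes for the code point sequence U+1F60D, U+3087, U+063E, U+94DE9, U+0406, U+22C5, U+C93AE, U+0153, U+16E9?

F0 9F 98 8D E3 82 87 D8 BE F2 94 B7 A9 D0 86 E2 8B 85 F3 89 8E AE C5 93 E1 9B A9

U+1F60D: 4-byte form → F0 9F 98 8D.
U+3087: 3-byte form → E3 82 87.
U+063E: 2-byte form → D8 BE.
U+94DE9: 4-byte form → F2 94 B7 A9.
U+0406: 2-byte form → D0 86.
U+22C5: 3-byte form → E2 8B 85.
U+C93AE: 4-byte form → F3 89 8E AE.
U+0153: 2-byte form → C5 93.
U+16E9: 3-byte form → E1 9B A9.
Concatenated (27 bytes): F0 9F 98 8D E3 82 87 D8 BE F2 94 B7 A9 D0 86 E2 8B 85 F3 89 8E AE C5 93 E1 9B A9.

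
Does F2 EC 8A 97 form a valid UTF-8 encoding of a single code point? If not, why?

invalid (non-continuation byte where continuation expected)

Leading byte 0xF2 = 11110010 → 4-byte form.
Byte 2 is 0xEC = 11101100, which is not 10xxxxxx — expected a continuation byte.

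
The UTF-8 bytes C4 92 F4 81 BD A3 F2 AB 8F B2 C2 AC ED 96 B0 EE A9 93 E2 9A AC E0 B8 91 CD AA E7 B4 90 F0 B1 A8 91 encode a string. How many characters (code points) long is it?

11

Byte at offset 0: 0xC4 = 11000100 → 2-byte char (#1). Advance 2.
Byte at offset 2: 0xF4 = 11110100 → 4-byte char (#2). Advance 4.
Byte at offset 6: 0xF2 = 11110010 → 4-byte char (#3). Advance 4.
Byte at offset 10: 0xC2 = 11000010 → 2-byte char (#4). Advance 2.
Byte at offset 12: 0xED = 11101101 → 3-byte char (#5). Advance 3.
Byte at offset 15: 0xEE = 11101110 → 3-byte char (#6). Advance 3.
Byte at offset 18: 0xE2 = 11100010 → 3-byte char (#7). Advance 3.
Byte at offset 21: 0xE0 = 11100000 → 3-byte char (#8). Advance 3.
Byte at offset 24: 0xCD = 11001101 → 2-byte char (#9). Advance 2.
Byte at offset 26: 0xE7 = 11100111 → 3-byte char (#10). Advance 3.
Byte at offset 29: 0xF0 = 11110000 → 4-byte char (#11). Advance 4.
Reached end at offset 33 after 11 code points.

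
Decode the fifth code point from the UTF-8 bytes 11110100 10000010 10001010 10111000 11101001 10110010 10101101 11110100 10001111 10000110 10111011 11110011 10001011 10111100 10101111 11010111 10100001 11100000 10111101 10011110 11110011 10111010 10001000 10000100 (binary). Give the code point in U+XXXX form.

Offset 0: leading byte 0xF4 = 11110100 → 4-byte char #1 = F4 82 8A B8.
Offset 4: leading byte 0xE9 = 11101001 → 3-byte char #2 = E9 B2 AD.
Offset 7: leading byte 0xF4 = 11110100 → 4-byte char #3 = F4 8F 86 BB.
Offset 11: leading byte 0xF3 = 11110011 → 4-byte char #4 = F3 8B BC AF.
Offset 15: leading byte 0xD7 = 11010111 → 2-byte char #5 = D7 A1.
Leading byte 0xD7 = 11010111 matches 110xxxxx → 2-byte sequence.
Byte 1: 0xD7 = 11010111, payload 10111 (5 bits).
Byte 2: 0xA1 = 10100001 (10xxxxxx ✓), payload 100001.
Concatenate: 10111100001 = 0x5E1 (11 bits → U+05E1).

U+05E1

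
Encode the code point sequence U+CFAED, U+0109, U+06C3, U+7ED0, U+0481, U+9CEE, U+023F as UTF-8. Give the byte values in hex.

U+CFAED: 4-byte form → F3 8F AB AD.
U+0109: 2-byte form → C4 89.
U+06C3: 2-byte form → DB 83.
U+7ED0: 3-byte form → E7 BB 90.
U+0481: 2-byte form → D2 81.
U+9CEE: 3-byte form → E9 B3 AE.
U+023F: 2-byte form → C8 BF.
Concatenated (18 bytes): F3 8F AB AD C4 89 DB 83 E7 BB 90 D2 81 E9 B3 AE C8 BF.

F3 8F AB AD C4 89 DB 83 E7 BB 90 D2 81 E9 B3 AE C8 BF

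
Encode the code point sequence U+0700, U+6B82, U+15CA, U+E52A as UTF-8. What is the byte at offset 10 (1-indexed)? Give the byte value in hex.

1-indexed offset 10 is 0-indexed offset 9.
U+0700 → 2-byte form DC 80 at offsets 0–1.
U+6B82 → 3-byte form E6 AE 82 at offsets 2–4.
U+15CA → 3-byte form E1 97 8A at offsets 5–7.
U+E52A → 3-byte form EE 94 AA at offsets 8–10.
Offset 9 falls in char 4's range; it's byte 2 of EE 94 AA = 0x94.

0x94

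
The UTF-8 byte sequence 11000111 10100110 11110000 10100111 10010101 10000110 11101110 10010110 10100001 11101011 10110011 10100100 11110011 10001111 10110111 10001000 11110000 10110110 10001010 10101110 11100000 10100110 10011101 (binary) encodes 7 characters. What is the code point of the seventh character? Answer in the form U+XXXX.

U+099D

Offset 0: leading byte 0xC7 = 11000111 → 2-byte char #1 = C7 A6.
Offset 2: leading byte 0xF0 = 11110000 → 4-byte char #2 = F0 A7 95 86.
Offset 6: leading byte 0xEE = 11101110 → 3-byte char #3 = EE 96 A1.
Offset 9: leading byte 0xEB = 11101011 → 3-byte char #4 = EB B3 A4.
Offset 12: leading byte 0xF3 = 11110011 → 4-byte char #5 = F3 8F B7 88.
Offset 16: leading byte 0xF0 = 11110000 → 4-byte char #6 = F0 B6 8A AE.
Offset 20: leading byte 0xE0 = 11100000 → 3-byte char #7 = E0 A6 9D.
Leading byte 0xE0 = 11100000 matches 1110xxxx → 3-byte sequence.
Byte 1: 0xE0 = 11100000, payload 0000 (4 bits).
Byte 2: 0xA6 = 10100110 (10xxxxxx ✓), payload 100110.
Byte 3: 0x9D = 10011101 (10xxxxxx ✓), payload 011101.
Concatenate: 0000100110011101 = 0x99D (16 bits → U+099D).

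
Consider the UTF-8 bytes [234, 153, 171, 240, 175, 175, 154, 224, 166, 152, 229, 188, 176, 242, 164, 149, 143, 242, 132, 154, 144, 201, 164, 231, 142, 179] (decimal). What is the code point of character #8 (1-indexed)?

Offset 0: leading byte 0xEA = 11101010 → 3-byte char #1 = EA 99 AB.
Offset 3: leading byte 0xF0 = 11110000 → 4-byte char #2 = F0 AF AF 9A.
Offset 7: leading byte 0xE0 = 11100000 → 3-byte char #3 = E0 A6 98.
Offset 10: leading byte 0xE5 = 11100101 → 3-byte char #4 = E5 BC B0.
Offset 13: leading byte 0xF2 = 11110010 → 4-byte char #5 = F2 A4 95 8F.
Offset 17: leading byte 0xF2 = 11110010 → 4-byte char #6 = F2 84 9A 90.
Offset 21: leading byte 0xC9 = 11001001 → 2-byte char #7 = C9 A4.
Offset 23: leading byte 0xE7 = 11100111 → 3-byte char #8 = E7 8E B3.
Leading byte 0xE7 = 11100111 matches 1110xxxx → 3-byte sequence.
Byte 1: 0xE7 = 11100111, payload 0111 (4 bits).
Byte 2: 0x8E = 10001110 (10xxxxxx ✓), payload 001110.
Byte 3: 0xB3 = 10110011 (10xxxxxx ✓), payload 110011.
Concatenate: 0111001110110011 = 0x73B3 (16 bits → U+73B3).

U+73B3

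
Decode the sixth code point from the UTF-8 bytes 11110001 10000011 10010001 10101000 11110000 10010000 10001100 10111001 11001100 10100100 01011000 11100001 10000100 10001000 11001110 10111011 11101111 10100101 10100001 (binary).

Offset 0: leading byte 0xF1 = 11110001 → 4-byte char #1 = F1 83 91 A8.
Offset 4: leading byte 0xF0 = 11110000 → 4-byte char #2 = F0 90 8C B9.
Offset 8: leading byte 0xCC = 11001100 → 2-byte char #3 = CC A4.
Offset 10: leading byte 0x58 = 01011000 → 1-byte char #4 = 58.
Offset 11: leading byte 0xE1 = 11100001 → 3-byte char #5 = E1 84 88.
Offset 14: leading byte 0xCE = 11001110 → 2-byte char #6 = CE BB.
Leading byte 0xCE = 11001110 matches 110xxxxx → 2-byte sequence.
Byte 1: 0xCE = 11001110, payload 01110 (5 bits).
Byte 2: 0xBB = 10111011 (10xxxxxx ✓), payload 111011.
Concatenate: 01110111011 = 0x3BB (11 bits → U+03BB).

U+03BB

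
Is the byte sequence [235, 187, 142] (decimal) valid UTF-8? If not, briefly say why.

Leading byte 0xEB = 11101011 → 3-byte form.
Continuation bytes 0xBB=10111011, 0x8E=10001110 all match 10xxxxxx.
Decoded value 0xBECE is ≥ 0x800 (shortest form) and not a surrogate.

valid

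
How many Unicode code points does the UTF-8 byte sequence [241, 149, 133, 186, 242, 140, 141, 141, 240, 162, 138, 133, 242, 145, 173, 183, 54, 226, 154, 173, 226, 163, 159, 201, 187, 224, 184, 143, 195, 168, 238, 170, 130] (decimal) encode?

Byte at offset 0: 0xF1 = 11110001 → 4-byte char (#1). Advance 4.
Byte at offset 4: 0xF2 = 11110010 → 4-byte char (#2). Advance 4.
Byte at offset 8: 0xF0 = 11110000 → 4-byte char (#3). Advance 4.
Byte at offset 12: 0xF2 = 11110010 → 4-byte char (#4). Advance 4.
Byte at offset 16: 0x36 = 00110110 → 1-byte char (#5). Advance 1.
Byte at offset 17: 0xE2 = 11100010 → 3-byte char (#6). Advance 3.
Byte at offset 20: 0xE2 = 11100010 → 3-byte char (#7). Advance 3.
Byte at offset 23: 0xC9 = 11001001 → 2-byte char (#8). Advance 2.
Byte at offset 25: 0xE0 = 11100000 → 3-byte char (#9). Advance 3.
Byte at offset 28: 0xC3 = 11000011 → 2-byte char (#10). Advance 2.
Byte at offset 30: 0xEE = 11101110 → 3-byte char (#11). Advance 3.
Reached end at offset 33 after 11 code points.

11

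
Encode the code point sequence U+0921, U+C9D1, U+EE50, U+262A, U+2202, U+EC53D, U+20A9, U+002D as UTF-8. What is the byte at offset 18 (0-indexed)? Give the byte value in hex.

U+0921 → 3-byte form E0 A4 A1 at offsets 0–2.
U+C9D1 → 3-byte form EC A7 91 at offsets 3–5.
U+EE50 → 3-byte form EE B9 90 at offsets 6–8.
U+262A → 3-byte form E2 98 AA at offsets 9–11.
U+2202 → 3-byte form E2 88 82 at offsets 12–14.
U+EC53D → 4-byte form F3 AC 94 BD at offsets 15–18.
Offset 18 falls in char 6's range; it's byte 4 of F3 AC 94 BD = 0xBD.

0xBD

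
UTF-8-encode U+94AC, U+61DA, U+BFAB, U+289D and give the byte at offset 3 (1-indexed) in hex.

1-indexed offset 3 is 0-indexed offset 2.
U+94AC → 3-byte form E9 92 AC at offsets 0–2.
Offset 2 falls in char 1's range; it's byte 3 of E9 92 AC = 0xAC.

0xAC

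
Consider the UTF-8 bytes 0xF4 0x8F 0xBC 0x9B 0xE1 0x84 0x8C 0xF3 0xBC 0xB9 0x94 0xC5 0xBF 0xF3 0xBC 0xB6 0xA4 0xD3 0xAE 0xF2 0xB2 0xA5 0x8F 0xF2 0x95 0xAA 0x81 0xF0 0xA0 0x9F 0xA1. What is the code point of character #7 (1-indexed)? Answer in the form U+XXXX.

Offset 0: leading byte 0xF4 = 11110100 → 4-byte char #1 = F4 8F BC 9B.
Offset 4: leading byte 0xE1 = 11100001 → 3-byte char #2 = E1 84 8C.
Offset 7: leading byte 0xF3 = 11110011 → 4-byte char #3 = F3 BC B9 94.
Offset 11: leading byte 0xC5 = 11000101 → 2-byte char #4 = C5 BF.
Offset 13: leading byte 0xF3 = 11110011 → 4-byte char #5 = F3 BC B6 A4.
Offset 17: leading byte 0xD3 = 11010011 → 2-byte char #6 = D3 AE.
Offset 19: leading byte 0xF2 = 11110010 → 4-byte char #7 = F2 B2 A5 8F.
Leading byte 0xF2 = 11110010 matches 11110xxx → 4-byte sequence.
Byte 1: 0xF2 = 11110010, payload 010 (3 bits).
Byte 2: 0xB2 = 10110010 (10xxxxxx ✓), payload 110010.
Byte 3: 0xA5 = 10100101 (10xxxxxx ✓), payload 100101.
Byte 4: 0x8F = 10001111 (10xxxxxx ✓), payload 001111.
Concatenate: 010110010100101001111 = 0xB294F (21 bits → U+B294F).

U+B294F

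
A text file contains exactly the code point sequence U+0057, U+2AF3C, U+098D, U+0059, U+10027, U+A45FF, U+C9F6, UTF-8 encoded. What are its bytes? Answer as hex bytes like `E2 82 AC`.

U+0057: 1-byte form → 57.
U+2AF3C: 4-byte form → F0 AA BC BC.
U+098D: 3-byte form → E0 A6 8D.
U+0059: 1-byte form → 59.
U+10027: 4-byte form → F0 90 80 A7.
U+A45FF: 4-byte form → F2 A4 97 BF.
U+C9F6: 3-byte form → EC A7 B6.
Concatenated (20 bytes): 57 F0 AA BC BC E0 A6 8D 59 F0 90 80 A7 F2 A4 97 BF EC A7 B6.

57 F0 AA BC BC E0 A6 8D 59 F0 90 80 A7 F2 A4 97 BF EC A7 B6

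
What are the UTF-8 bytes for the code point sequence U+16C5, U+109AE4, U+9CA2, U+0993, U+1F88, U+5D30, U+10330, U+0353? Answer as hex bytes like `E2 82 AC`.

U+16C5: 3-byte form → E1 9B 85.
U+109AE4: 4-byte form → F4 89 AB A4.
U+9CA2: 3-byte form → E9 B2 A2.
U+0993: 3-byte form → E0 A6 93.
U+1F88: 3-byte form → E1 BE 88.
U+5D30: 3-byte form → E5 B4 B0.
U+10330: 4-byte form → F0 90 8C B0.
U+0353: 2-byte form → CD 93.
Concatenated (25 bytes): E1 9B 85 F4 89 AB A4 E9 B2 A2 E0 A6 93 E1 BE 88 E5 B4 B0 F0 90 8C B0 CD 93.

E1 9B 85 F4 89 AB A4 E9 B2 A2 E0 A6 93 E1 BE 88 E5 B4 B0 F0 90 8C B0 CD 93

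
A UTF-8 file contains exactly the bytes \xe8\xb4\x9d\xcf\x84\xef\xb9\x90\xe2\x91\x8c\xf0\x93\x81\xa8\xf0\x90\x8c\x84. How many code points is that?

6

Byte at offset 0: 0xE8 = 11101000 → 3-byte char (#1). Advance 3.
Byte at offset 3: 0xCF = 11001111 → 2-byte char (#2). Advance 2.
Byte at offset 5: 0xEF = 11101111 → 3-byte char (#3). Advance 3.
Byte at offset 8: 0xE2 = 11100010 → 3-byte char (#4). Advance 3.
Byte at offset 11: 0xF0 = 11110000 → 4-byte char (#5). Advance 4.
Byte at offset 15: 0xF0 = 11110000 → 4-byte char (#6). Advance 4.
Reached end at offset 19 after 6 code points.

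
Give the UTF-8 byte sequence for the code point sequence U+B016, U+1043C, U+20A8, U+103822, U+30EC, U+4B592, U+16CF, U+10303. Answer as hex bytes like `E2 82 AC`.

EB 80 96 F0 90 90 BC E2 82 A8 F4 83 A0 A2 E3 83 AC F1 8B 96 92 E1 9B 8F F0 90 8C 83

U+B016: 3-byte form → EB 80 96.
U+1043C: 4-byte form → F0 90 90 BC.
U+20A8: 3-byte form → E2 82 A8.
U+103822: 4-byte form → F4 83 A0 A2.
U+30EC: 3-byte form → E3 83 AC.
U+4B592: 4-byte form → F1 8B 96 92.
U+16CF: 3-byte form → E1 9B 8F.
U+10303: 4-byte form → F0 90 8C 83.
Concatenated (28 bytes): EB 80 96 F0 90 90 BC E2 82 A8 F4 83 A0 A2 E3 83 AC F1 8B 96 92 E1 9B 8F F0 90 8C 83.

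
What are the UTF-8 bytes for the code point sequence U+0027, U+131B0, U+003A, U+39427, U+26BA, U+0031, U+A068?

U+0027: 1-byte form → 27.
U+131B0: 4-byte form → F0 93 86 B0.
U+003A: 1-byte form → 3A.
U+39427: 4-byte form → F0 B9 90 A7.
U+26BA: 3-byte form → E2 9A BA.
U+0031: 1-byte form → 31.
U+A068: 3-byte form → EA 81 A8.
Concatenated (17 bytes): 27 F0 93 86 B0 3A F0 B9 90 A7 E2 9A BA 31 EA 81 A8.

27 F0 93 86 B0 3A F0 B9 90 A7 E2 9A BA 31 EA 81 A8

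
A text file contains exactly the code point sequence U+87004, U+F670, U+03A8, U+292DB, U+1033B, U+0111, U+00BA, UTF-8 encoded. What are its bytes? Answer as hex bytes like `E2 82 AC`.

U+87004: 4-byte form → F2 87 80 84.
U+F670: 3-byte form → EF 99 B0.
U+03A8: 2-byte form → CE A8.
U+292DB: 4-byte form → F0 A9 8B 9B.
U+1033B: 4-byte form → F0 90 8C BB.
U+0111: 2-byte form → C4 91.
U+00BA: 2-byte form → C2 BA.
Concatenated (21 bytes): F2 87 80 84 EF 99 B0 CE A8 F0 A9 8B 9B F0 90 8C BB C4 91 C2 BA.

F2 87 80 84 EF 99 B0 CE A8 F0 A9 8B 9B F0 90 8C BB C4 91 C2 BA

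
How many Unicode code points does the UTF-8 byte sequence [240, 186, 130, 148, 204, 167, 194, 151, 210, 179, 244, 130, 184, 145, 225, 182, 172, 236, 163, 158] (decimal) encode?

Byte at offset 0: 0xF0 = 11110000 → 4-byte char (#1). Advance 4.
Byte at offset 4: 0xCC = 11001100 → 2-byte char (#2). Advance 2.
Byte at offset 6: 0xC2 = 11000010 → 2-byte char (#3). Advance 2.
Byte at offset 8: 0xD2 = 11010010 → 2-byte char (#4). Advance 2.
Byte at offset 10: 0xF4 = 11110100 → 4-byte char (#5). Advance 4.
Byte at offset 14: 0xE1 = 11100001 → 3-byte char (#6). Advance 3.
Byte at offset 17: 0xEC = 11101100 → 3-byte char (#7). Advance 3.
Reached end at offset 20 after 7 code points.

7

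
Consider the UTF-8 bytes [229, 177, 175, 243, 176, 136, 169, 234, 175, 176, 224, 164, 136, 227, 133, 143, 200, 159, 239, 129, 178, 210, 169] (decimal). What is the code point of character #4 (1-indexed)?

U+0908

Offset 0: leading byte 0xE5 = 11100101 → 3-byte char #1 = E5 B1 AF.
Offset 3: leading byte 0xF3 = 11110011 → 4-byte char #2 = F3 B0 88 A9.
Offset 7: leading byte 0xEA = 11101010 → 3-byte char #3 = EA AF B0.
Offset 10: leading byte 0xE0 = 11100000 → 3-byte char #4 = E0 A4 88.
Leading byte 0xE0 = 11100000 matches 1110xxxx → 3-byte sequence.
Byte 1: 0xE0 = 11100000, payload 0000 (4 bits).
Byte 2: 0xA4 = 10100100 (10xxxxxx ✓), payload 100100.
Byte 3: 0x88 = 10001000 (10xxxxxx ✓), payload 001000.
Concatenate: 0000100100001000 = 0x908 (16 bits → U+0908).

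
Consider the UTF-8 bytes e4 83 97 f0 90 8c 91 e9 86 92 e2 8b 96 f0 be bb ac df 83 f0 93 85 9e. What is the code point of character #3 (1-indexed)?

Offset 0: leading byte 0xE4 = 11100100 → 3-byte char #1 = E4 83 97.
Offset 3: leading byte 0xF0 = 11110000 → 4-byte char #2 = F0 90 8C 91.
Offset 7: leading byte 0xE9 = 11101001 → 3-byte char #3 = E9 86 92.
Leading byte 0xE9 = 11101001 matches 1110xxxx → 3-byte sequence.
Byte 1: 0xE9 = 11101001, payload 1001 (4 bits).
Byte 2: 0x86 = 10000110 (10xxxxxx ✓), payload 000110.
Byte 3: 0x92 = 10010010 (10xxxxxx ✓), payload 010010.
Concatenate: 1001000110010010 = 0x9192 (16 bits → U+9192).

U+9192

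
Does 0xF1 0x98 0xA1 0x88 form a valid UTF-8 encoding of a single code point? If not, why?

valid

Leading byte 0xF1 = 11110001 → 4-byte form.
Continuation bytes 0x98=10011000, 0xA1=10100001, 0x88=10001000 all match 10xxxxxx.
Decoded value 0x58848 is ≥ 0x10000 (shortest form) and not a surrogate.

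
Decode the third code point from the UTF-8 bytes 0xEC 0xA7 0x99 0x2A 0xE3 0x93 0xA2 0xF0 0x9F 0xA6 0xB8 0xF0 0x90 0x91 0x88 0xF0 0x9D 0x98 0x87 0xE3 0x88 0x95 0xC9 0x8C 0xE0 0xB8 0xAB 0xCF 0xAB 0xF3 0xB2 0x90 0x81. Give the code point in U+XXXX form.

Offset 0: leading byte 0xEC = 11101100 → 3-byte char #1 = EC A7 99.
Offset 3: leading byte 0x2A = 00101010 → 1-byte char #2 = 2A.
Offset 4: leading byte 0xE3 = 11100011 → 3-byte char #3 = E3 93 A2.
Leading byte 0xE3 = 11100011 matches 1110xxxx → 3-byte sequence.
Byte 1: 0xE3 = 11100011, payload 0011 (4 bits).
Byte 2: 0x93 = 10010011 (10xxxxxx ✓), payload 010011.
Byte 3: 0xA2 = 10100010 (10xxxxxx ✓), payload 100010.
Concatenate: 0011010011100010 = 0x34E2 (16 bits → U+34E2).

U+34E2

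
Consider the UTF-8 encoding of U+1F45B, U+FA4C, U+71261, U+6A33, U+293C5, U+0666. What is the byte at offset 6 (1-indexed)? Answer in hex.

1-indexed offset 6 is 0-indexed offset 5.
U+1F45B → 4-byte form F0 9F 91 9B at offsets 0–3.
U+FA4C → 3-byte form EF A9 8C at offsets 4–6.
Offset 5 falls in char 2's range; it's byte 2 of EF A9 8C = 0xA9.

0xA9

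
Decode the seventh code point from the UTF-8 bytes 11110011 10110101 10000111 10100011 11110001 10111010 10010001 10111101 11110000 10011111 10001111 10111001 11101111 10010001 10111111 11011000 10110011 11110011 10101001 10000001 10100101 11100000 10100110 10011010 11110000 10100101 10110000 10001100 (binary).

Offset 0: leading byte 0xF3 = 11110011 → 4-byte char #1 = F3 B5 87 A3.
Offset 4: leading byte 0xF1 = 11110001 → 4-byte char #2 = F1 BA 91 BD.
Offset 8: leading byte 0xF0 = 11110000 → 4-byte char #3 = F0 9F 8F B9.
Offset 12: leading byte 0xEF = 11101111 → 3-byte char #4 = EF 91 BF.
Offset 15: leading byte 0xD8 = 11011000 → 2-byte char #5 = D8 B3.
Offset 17: leading byte 0xF3 = 11110011 → 4-byte char #6 = F3 A9 81 A5.
Offset 21: leading byte 0xE0 = 11100000 → 3-byte char #7 = E0 A6 9A.
Leading byte 0xE0 = 11100000 matches 1110xxxx → 3-byte sequence.
Byte 1: 0xE0 = 11100000, payload 0000 (4 bits).
Byte 2: 0xA6 = 10100110 (10xxxxxx ✓), payload 100110.
Byte 3: 0x9A = 10011010 (10xxxxxx ✓), payload 011010.
Concatenate: 0000100110011010 = 0x99A (16 bits → U+099A).

U+099A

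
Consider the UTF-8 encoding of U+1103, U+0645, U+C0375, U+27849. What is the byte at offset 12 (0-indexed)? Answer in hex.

0x89

U+1103 → 3-byte form E1 84 83 at offsets 0–2.
U+0645 → 2-byte form D9 85 at offsets 3–4.
U+C0375 → 4-byte form F3 80 8D B5 at offsets 5–8.
U+27849 → 4-byte form F0 A7 A1 89 at offsets 9–12.
Offset 12 falls in char 4's range; it's byte 4 of F0 A7 A1 89 = 0x89.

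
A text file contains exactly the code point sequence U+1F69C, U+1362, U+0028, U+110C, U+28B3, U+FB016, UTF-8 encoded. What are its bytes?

U+1F69C: 4-byte form → F0 9F 9A 9C.
U+1362: 3-byte form → E1 8D A2.
U+0028: 1-byte form → 28.
U+110C: 3-byte form → E1 84 8C.
U+28B3: 3-byte form → E2 A2 B3.
U+FB016: 4-byte form → F3 BB 80 96.
Concatenated (18 bytes): F0 9F 9A 9C E1 8D A2 28 E1 84 8C E2 A2 B3 F3 BB 80 96.

F0 9F 9A 9C E1 8D A2 28 E1 84 8C E2 A2 B3 F3 BB 80 96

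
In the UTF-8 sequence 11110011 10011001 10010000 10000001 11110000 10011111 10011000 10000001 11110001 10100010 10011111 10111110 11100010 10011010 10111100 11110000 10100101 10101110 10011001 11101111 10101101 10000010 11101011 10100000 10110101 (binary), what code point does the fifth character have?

U+25B99

Offset 0: leading byte 0xF3 = 11110011 → 4-byte char #1 = F3 99 90 81.
Offset 4: leading byte 0xF0 = 11110000 → 4-byte char #2 = F0 9F 98 81.
Offset 8: leading byte 0xF1 = 11110001 → 4-byte char #3 = F1 A2 9F BE.
Offset 12: leading byte 0xE2 = 11100010 → 3-byte char #4 = E2 9A BC.
Offset 15: leading byte 0xF0 = 11110000 → 4-byte char #5 = F0 A5 AE 99.
Leading byte 0xF0 = 11110000 matches 11110xxx → 4-byte sequence.
Byte 1: 0xF0 = 11110000, payload 000 (3 bits).
Byte 2: 0xA5 = 10100101 (10xxxxxx ✓), payload 100101.
Byte 3: 0xAE = 10101110 (10xxxxxx ✓), payload 101110.
Byte 4: 0x99 = 10011001 (10xxxxxx ✓), payload 011001.
Concatenate: 000100101101110011001 = 0x25B99 (21 bits → U+25B99).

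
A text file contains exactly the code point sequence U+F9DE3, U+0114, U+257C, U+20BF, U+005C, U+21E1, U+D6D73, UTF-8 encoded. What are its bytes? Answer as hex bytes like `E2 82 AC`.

F3 B9 B7 A3 C4 94 E2 95 BC E2 82 BF 5C E2 87 A1 F3 96 B5 B3

U+F9DE3: 4-byte form → F3 B9 B7 A3.
U+0114: 2-byte form → C4 94.
U+257C: 3-byte form → E2 95 BC.
U+20BF: 3-byte form → E2 82 BF.
U+005C: 1-byte form → 5C.
U+21E1: 3-byte form → E2 87 A1.
U+D6D73: 4-byte form → F3 96 B5 B3.
Concatenated (20 bytes): F3 B9 B7 A3 C4 94 E2 95 BC E2 82 BF 5C E2 87 A1 F3 96 B5 B3.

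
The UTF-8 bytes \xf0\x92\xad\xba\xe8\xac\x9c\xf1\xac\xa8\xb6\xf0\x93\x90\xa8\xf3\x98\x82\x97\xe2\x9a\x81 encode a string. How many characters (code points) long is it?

Byte at offset 0: 0xF0 = 11110000 → 4-byte char (#1). Advance 4.
Byte at offset 4: 0xE8 = 11101000 → 3-byte char (#2). Advance 3.
Byte at offset 7: 0xF1 = 11110001 → 4-byte char (#3). Advance 4.
Byte at offset 11: 0xF0 = 11110000 → 4-byte char (#4). Advance 4.
Byte at offset 15: 0xF3 = 11110011 → 4-byte char (#5). Advance 4.
Byte at offset 19: 0xE2 = 11100010 → 3-byte char (#6). Advance 3.
Reached end at offset 22 after 6 code points.

6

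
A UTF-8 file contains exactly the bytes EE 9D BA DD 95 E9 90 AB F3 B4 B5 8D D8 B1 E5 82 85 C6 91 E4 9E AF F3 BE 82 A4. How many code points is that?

Byte at offset 0: 0xEE = 11101110 → 3-byte char (#1). Advance 3.
Byte at offset 3: 0xDD = 11011101 → 2-byte char (#2). Advance 2.
Byte at offset 5: 0xE9 = 11101001 → 3-byte char (#3). Advance 3.
Byte at offset 8: 0xF3 = 11110011 → 4-byte char (#4). Advance 4.
Byte at offset 12: 0xD8 = 11011000 → 2-byte char (#5). Advance 2.
Byte at offset 14: 0xE5 = 11100101 → 3-byte char (#6). Advance 3.
Byte at offset 17: 0xC6 = 11000110 → 2-byte char (#7). Advance 2.
Byte at offset 19: 0xE4 = 11100100 → 3-byte char (#8). Advance 3.
Byte at offset 22: 0xF3 = 11110011 → 4-byte char (#9). Advance 4.
Reached end at offset 26 after 9 code points.

9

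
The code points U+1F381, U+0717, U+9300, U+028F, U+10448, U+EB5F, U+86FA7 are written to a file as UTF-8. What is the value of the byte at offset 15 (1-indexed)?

1-indexed offset 15 is 0-indexed offset 14.
U+1F381 → 4-byte form F0 9F 8E 81 at offsets 0–3.
U+0717 → 2-byte form DC 97 at offsets 4–5.
U+9300 → 3-byte form E9 8C 80 at offsets 6–8.
U+028F → 2-byte form CA 8F at offsets 9–10.
U+10448 → 4-byte form F0 90 91 88 at offsets 11–14.
Offset 14 falls in char 5's range; it's byte 4 of F0 90 91 88 = 0x88.

0x88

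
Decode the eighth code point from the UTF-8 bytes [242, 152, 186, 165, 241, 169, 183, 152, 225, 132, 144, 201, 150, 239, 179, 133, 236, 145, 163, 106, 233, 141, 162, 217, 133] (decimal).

U+9362

Offset 0: leading byte 0xF2 = 11110010 → 4-byte char #1 = F2 98 BA A5.
Offset 4: leading byte 0xF1 = 11110001 → 4-byte char #2 = F1 A9 B7 98.
Offset 8: leading byte 0xE1 = 11100001 → 3-byte char #3 = E1 84 90.
Offset 11: leading byte 0xC9 = 11001001 → 2-byte char #4 = C9 96.
Offset 13: leading byte 0xEF = 11101111 → 3-byte char #5 = EF B3 85.
Offset 16: leading byte 0xEC = 11101100 → 3-byte char #6 = EC 91 A3.
Offset 19: leading byte 0x6A = 01101010 → 1-byte char #7 = 6A.
Offset 20: leading byte 0xE9 = 11101001 → 3-byte char #8 = E9 8D A2.
Leading byte 0xE9 = 11101001 matches 1110xxxx → 3-byte sequence.
Byte 1: 0xE9 = 11101001, payload 1001 (4 bits).
Byte 2: 0x8D = 10001101 (10xxxxxx ✓), payload 001101.
Byte 3: 0xA2 = 10100010 (10xxxxxx ✓), payload 100010.
Concatenate: 1001001101100010 = 0x9362 (16 bits → U+9362).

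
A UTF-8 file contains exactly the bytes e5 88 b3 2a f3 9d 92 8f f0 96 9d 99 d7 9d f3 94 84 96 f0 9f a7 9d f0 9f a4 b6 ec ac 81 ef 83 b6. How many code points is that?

Byte at offset 0: 0xE5 = 11100101 → 3-byte char (#1). Advance 3.
Byte at offset 3: 0x2A = 00101010 → 1-byte char (#2). Advance 1.
Byte at offset 4: 0xF3 = 11110011 → 4-byte char (#3). Advance 4.
Byte at offset 8: 0xF0 = 11110000 → 4-byte char (#4). Advance 4.
Byte at offset 12: 0xD7 = 11010111 → 2-byte char (#5). Advance 2.
Byte at offset 14: 0xF3 = 11110011 → 4-byte char (#6). Advance 4.
Byte at offset 18: 0xF0 = 11110000 → 4-byte char (#7). Advance 4.
Byte at offset 22: 0xF0 = 11110000 → 4-byte char (#8). Advance 4.
Byte at offset 26: 0xEC = 11101100 → 3-byte char (#9). Advance 3.
Byte at offset 29: 0xEF = 11101111 → 3-byte char (#10). Advance 3.
Reached end at offset 32 after 10 code points.

10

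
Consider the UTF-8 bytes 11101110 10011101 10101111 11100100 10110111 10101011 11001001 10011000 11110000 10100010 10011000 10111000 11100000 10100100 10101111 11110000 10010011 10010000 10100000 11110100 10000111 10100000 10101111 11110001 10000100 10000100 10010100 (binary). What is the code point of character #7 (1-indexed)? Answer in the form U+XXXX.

U+10782F

Offset 0: leading byte 0xEE = 11101110 → 3-byte char #1 = EE 9D AF.
Offset 3: leading byte 0xE4 = 11100100 → 3-byte char #2 = E4 B7 AB.
Offset 6: leading byte 0xC9 = 11001001 → 2-byte char #3 = C9 98.
Offset 8: leading byte 0xF0 = 11110000 → 4-byte char #4 = F0 A2 98 B8.
Offset 12: leading byte 0xE0 = 11100000 → 3-byte char #5 = E0 A4 AF.
Offset 15: leading byte 0xF0 = 11110000 → 4-byte char #6 = F0 93 90 A0.
Offset 19: leading byte 0xF4 = 11110100 → 4-byte char #7 = F4 87 A0 AF.
Leading byte 0xF4 = 11110100 matches 11110xxx → 4-byte sequence.
Byte 1: 0xF4 = 11110100, payload 100 (3 bits).
Byte 2: 0x87 = 10000111 (10xxxxxx ✓), payload 000111.
Byte 3: 0xA0 = 10100000 (10xxxxxx ✓), payload 100000.
Byte 4: 0xAF = 10101111 (10xxxxxx ✓), payload 101111.
Concatenate: 100000111100000101111 = 0x10782F (21 bits → U+10782F).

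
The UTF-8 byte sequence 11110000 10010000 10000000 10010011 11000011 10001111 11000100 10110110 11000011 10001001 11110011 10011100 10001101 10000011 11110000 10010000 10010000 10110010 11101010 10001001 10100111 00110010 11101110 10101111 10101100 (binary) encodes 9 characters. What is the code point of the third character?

U+0136

Offset 0: leading byte 0xF0 = 11110000 → 4-byte char #1 = F0 90 80 93.
Offset 4: leading byte 0xC3 = 11000011 → 2-byte char #2 = C3 8F.
Offset 6: leading byte 0xC4 = 11000100 → 2-byte char #3 = C4 B6.
Leading byte 0xC4 = 11000100 matches 110xxxxx → 2-byte sequence.
Byte 1: 0xC4 = 11000100, payload 00100 (5 bits).
Byte 2: 0xB6 = 10110110 (10xxxxxx ✓), payload 110110.
Concatenate: 00100110110 = 0x136 (11 bits → U+0136).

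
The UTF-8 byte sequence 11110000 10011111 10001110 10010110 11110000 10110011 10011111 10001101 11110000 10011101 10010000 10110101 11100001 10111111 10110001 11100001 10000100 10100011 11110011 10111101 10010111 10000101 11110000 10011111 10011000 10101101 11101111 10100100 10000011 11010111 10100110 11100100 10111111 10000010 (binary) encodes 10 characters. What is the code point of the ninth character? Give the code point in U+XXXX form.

U+05E6

Offset 0: leading byte 0xF0 = 11110000 → 4-byte char #1 = F0 9F 8E 96.
Offset 4: leading byte 0xF0 = 11110000 → 4-byte char #2 = F0 B3 9F 8D.
Offset 8: leading byte 0xF0 = 11110000 → 4-byte char #3 = F0 9D 90 B5.
Offset 12: leading byte 0xE1 = 11100001 → 3-byte char #4 = E1 BF B1.
Offset 15: leading byte 0xE1 = 11100001 → 3-byte char #5 = E1 84 A3.
Offset 18: leading byte 0xF3 = 11110011 → 4-byte char #6 = F3 BD 97 85.
Offset 22: leading byte 0xF0 = 11110000 → 4-byte char #7 = F0 9F 98 AD.
Offset 26: leading byte 0xEF = 11101111 → 3-byte char #8 = EF A4 83.
Offset 29: leading byte 0xD7 = 11010111 → 2-byte char #9 = D7 A6.
Leading byte 0xD7 = 11010111 matches 110xxxxx → 2-byte sequence.
Byte 1: 0xD7 = 11010111, payload 10111 (5 bits).
Byte 2: 0xA6 = 10100110 (10xxxxxx ✓), payload 100110.
Concatenate: 10111100110 = 0x5E6 (11 bits → U+05E6).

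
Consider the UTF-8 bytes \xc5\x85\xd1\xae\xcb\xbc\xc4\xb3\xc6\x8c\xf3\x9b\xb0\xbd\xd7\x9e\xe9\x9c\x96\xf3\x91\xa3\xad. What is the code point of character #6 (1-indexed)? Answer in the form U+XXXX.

Offset 0: leading byte 0xC5 = 11000101 → 2-byte char #1 = C5 85.
Offset 2: leading byte 0xD1 = 11010001 → 2-byte char #2 = D1 AE.
Offset 4: leading byte 0xCB = 11001011 → 2-byte char #3 = CB BC.
Offset 6: leading byte 0xC4 = 11000100 → 2-byte char #4 = C4 B3.
Offset 8: leading byte 0xC6 = 11000110 → 2-byte char #5 = C6 8C.
Offset 10: leading byte 0xF3 = 11110011 → 4-byte char #6 = F3 9B B0 BD.
Leading byte 0xF3 = 11110011 matches 11110xxx → 4-byte sequence.
Byte 1: 0xF3 = 11110011, payload 011 (3 bits).
Byte 2: 0x9B = 10011011 (10xxxxxx ✓), payload 011011.
Byte 3: 0xB0 = 10110000 (10xxxxxx ✓), payload 110000.
Byte 4: 0xBD = 10111101 (10xxxxxx ✓), payload 111101.
Concatenate: 011011011110000111101 = 0xDBC3D (21 bits → U+DBC3D).

U+DBC3D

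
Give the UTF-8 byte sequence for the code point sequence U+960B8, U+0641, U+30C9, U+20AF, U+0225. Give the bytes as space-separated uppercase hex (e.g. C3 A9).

U+960B8: 4-byte form → F2 96 82 B8.
U+0641: 2-byte form → D9 81.
U+30C9: 3-byte form → E3 83 89.
U+20AF: 3-byte form → E2 82 AF.
U+0225: 2-byte form → C8 A5.
Concatenated (14 bytes): F2 96 82 B8 D9 81 E3 83 89 E2 82 AF C8 A5.

F2 96 82 B8 D9 81 E3 83 89 E2 82 AF C8 A5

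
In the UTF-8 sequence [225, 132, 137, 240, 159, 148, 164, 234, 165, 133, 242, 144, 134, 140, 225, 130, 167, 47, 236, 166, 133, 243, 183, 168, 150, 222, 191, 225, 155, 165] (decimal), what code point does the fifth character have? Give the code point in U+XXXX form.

U+10A7

Offset 0: leading byte 0xE1 = 11100001 → 3-byte char #1 = E1 84 89.
Offset 3: leading byte 0xF0 = 11110000 → 4-byte char #2 = F0 9F 94 A4.
Offset 7: leading byte 0xEA = 11101010 → 3-byte char #3 = EA A5 85.
Offset 10: leading byte 0xF2 = 11110010 → 4-byte char #4 = F2 90 86 8C.
Offset 14: leading byte 0xE1 = 11100001 → 3-byte char #5 = E1 82 A7.
Leading byte 0xE1 = 11100001 matches 1110xxxx → 3-byte sequence.
Byte 1: 0xE1 = 11100001, payload 0001 (4 bits).
Byte 2: 0x82 = 10000010 (10xxxxxx ✓), payload 000010.
Byte 3: 0xA7 = 10100111 (10xxxxxx ✓), payload 100111.
Concatenate: 0001000010100111 = 0x10A7 (16 bits → U+10A7).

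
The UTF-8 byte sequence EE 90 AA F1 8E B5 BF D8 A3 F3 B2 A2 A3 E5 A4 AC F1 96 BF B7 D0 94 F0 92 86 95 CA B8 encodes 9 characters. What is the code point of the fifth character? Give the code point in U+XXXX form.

Offset 0: leading byte 0xEE = 11101110 → 3-byte char #1 = EE 90 AA.
Offset 3: leading byte 0xF1 = 11110001 → 4-byte char #2 = F1 8E B5 BF.
Offset 7: leading byte 0xD8 = 11011000 → 2-byte char #3 = D8 A3.
Offset 9: leading byte 0xF3 = 11110011 → 4-byte char #4 = F3 B2 A2 A3.
Offset 13: leading byte 0xE5 = 11100101 → 3-byte char #5 = E5 A4 AC.
Leading byte 0xE5 = 11100101 matches 1110xxxx → 3-byte sequence.
Byte 1: 0xE5 = 11100101, payload 0101 (4 bits).
Byte 2: 0xA4 = 10100100 (10xxxxxx ✓), payload 100100.
Byte 3: 0xAC = 10101100 (10xxxxxx ✓), payload 101100.
Concatenate: 0101100100101100 = 0x592C (16 bits → U+592C).

U+592C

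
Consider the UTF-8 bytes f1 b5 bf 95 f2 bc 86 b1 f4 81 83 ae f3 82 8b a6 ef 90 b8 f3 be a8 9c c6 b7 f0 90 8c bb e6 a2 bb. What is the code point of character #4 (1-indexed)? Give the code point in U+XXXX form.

Offset 0: leading byte 0xF1 = 11110001 → 4-byte char #1 = F1 B5 BF 95.
Offset 4: leading byte 0xF2 = 11110010 → 4-byte char #2 = F2 BC 86 B1.
Offset 8: leading byte 0xF4 = 11110100 → 4-byte char #3 = F4 81 83 AE.
Offset 12: leading byte 0xF3 = 11110011 → 4-byte char #4 = F3 82 8B A6.
Leading byte 0xF3 = 11110011 matches 11110xxx → 4-byte sequence.
Byte 1: 0xF3 = 11110011, payload 011 (3 bits).
Byte 2: 0x82 = 10000010 (10xxxxxx ✓), payload 000010.
Byte 3: 0x8B = 10001011 (10xxxxxx ✓), payload 001011.
Byte 4: 0xA6 = 10100110 (10xxxxxx ✓), payload 100110.
Concatenate: 011000010001011100110 = 0xC22E6 (21 bits → U+C22E6).

U+C22E6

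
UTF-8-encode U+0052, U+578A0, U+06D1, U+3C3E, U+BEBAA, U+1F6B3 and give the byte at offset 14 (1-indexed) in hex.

0xAA

1-indexed offset 14 is 0-indexed offset 13.
U+0052 → 1-byte form 52 at offsets 0–0.
U+578A0 → 4-byte form F1 97 A2 A0 at offsets 1–4.
U+06D1 → 2-byte form DB 91 at offsets 5–6.
U+3C3E → 3-byte form E3 B0 BE at offsets 7–9.
U+BEBAA → 4-byte form F2 BE AE AA at offsets 10–13.
Offset 13 falls in char 5's range; it's byte 4 of F2 BE AE AA = 0xAA.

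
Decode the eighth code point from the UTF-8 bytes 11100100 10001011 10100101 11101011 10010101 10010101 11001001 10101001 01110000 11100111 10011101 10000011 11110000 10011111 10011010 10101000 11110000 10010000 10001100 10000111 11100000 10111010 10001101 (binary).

Offset 0: leading byte 0xE4 = 11100100 → 3-byte char #1 = E4 8B A5.
Offset 3: leading byte 0xEB = 11101011 → 3-byte char #2 = EB 95 95.
Offset 6: leading byte 0xC9 = 11001001 → 2-byte char #3 = C9 A9.
Offset 8: leading byte 0x70 = 01110000 → 1-byte char #4 = 70.
Offset 9: leading byte 0xE7 = 11100111 → 3-byte char #5 = E7 9D 83.
Offset 12: leading byte 0xF0 = 11110000 → 4-byte char #6 = F0 9F 9A A8.
Offset 16: leading byte 0xF0 = 11110000 → 4-byte char #7 = F0 90 8C 87.
Offset 20: leading byte 0xE0 = 11100000 → 3-byte char #8 = E0 BA 8D.
Leading byte 0xE0 = 11100000 matches 1110xxxx → 3-byte sequence.
Byte 1: 0xE0 = 11100000, payload 0000 (4 bits).
Byte 2: 0xBA = 10111010 (10xxxxxx ✓), payload 111010.
Byte 3: 0x8D = 10001101 (10xxxxxx ✓), payload 001101.
Concatenate: 0000111010001101 = 0xE8D (16 bits → U+0E8D).

U+0E8D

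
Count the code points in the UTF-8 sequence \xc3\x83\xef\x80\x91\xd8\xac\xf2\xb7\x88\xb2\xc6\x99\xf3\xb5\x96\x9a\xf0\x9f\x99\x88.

7

Byte at offset 0: 0xC3 = 11000011 → 2-byte char (#1). Advance 2.
Byte at offset 2: 0xEF = 11101111 → 3-byte char (#2). Advance 3.
Byte at offset 5: 0xD8 = 11011000 → 2-byte char (#3). Advance 2.
Byte at offset 7: 0xF2 = 11110010 → 4-byte char (#4). Advance 4.
Byte at offset 11: 0xC6 = 11000110 → 2-byte char (#5). Advance 2.
Byte at offset 13: 0xF3 = 11110011 → 4-byte char (#6). Advance 4.
Byte at offset 17: 0xF0 = 11110000 → 4-byte char (#7). Advance 4.
Reached end at offset 21 after 7 code points.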